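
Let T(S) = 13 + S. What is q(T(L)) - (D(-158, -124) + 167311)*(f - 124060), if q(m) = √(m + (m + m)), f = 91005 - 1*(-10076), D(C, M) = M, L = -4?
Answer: 3841790073 + 3*√3 ≈ 3.8418e+9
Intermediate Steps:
f = 101081 (f = 91005 + 10076 = 101081)
q(m) = √3*√m (q(m) = √(m + 2*m) = √(3*m) = √3*√m)
q(T(L)) - (D(-158, -124) + 167311)*(f - 124060) = √3*√(13 - 4) - (-124 + 167311)*(101081 - 124060) = √3*√9 - 167187*(-22979) = √3*3 - 1*(-3841790073) = 3*√3 + 3841790073 = 3841790073 + 3*√3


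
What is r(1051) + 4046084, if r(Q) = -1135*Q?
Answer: 2853199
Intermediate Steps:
r(1051) + 4046084 = -1135*1051 + 4046084 = -1192885 + 4046084 = 2853199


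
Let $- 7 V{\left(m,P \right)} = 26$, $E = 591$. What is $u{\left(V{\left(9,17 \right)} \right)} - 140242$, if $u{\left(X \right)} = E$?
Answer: $-139651$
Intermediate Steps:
$V{\left(m,P \right)} = - \frac{26}{7}$ ($V{\left(m,P \right)} = \left(- \frac{1}{7}\right) 26 = - \frac{26}{7}$)
$u{\left(X \right)} = 591$
$u{\left(V{\left(9,17 \right)} \right)} - 140242 = 591 - 140242 = -139651$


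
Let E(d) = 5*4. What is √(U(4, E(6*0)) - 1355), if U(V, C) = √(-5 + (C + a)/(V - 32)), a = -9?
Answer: √(-265580 + 14*I*√1057)/14 ≈ 0.031543 + 36.81*I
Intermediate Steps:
E(d) = 20
U(V, C) = √(-5 + (-9 + C)/(-32 + V)) (U(V, C) = √(-5 + (C - 9)/(V - 32)) = √(-5 + (-9 + C)/(-32 + V)))
√(U(4, E(6*0)) - 1355) = √(√((151 + 20 - 5*4)/(-32 + 4)) - 1355) = √(√((151 + 20 - 20)/(-28)) - 1355) = √(√(-1/28*151) - 1355) = √(√(-151/28) - 1355) = √(I*√1057/14 - 1355) = √(-1355 + I*√1057/14)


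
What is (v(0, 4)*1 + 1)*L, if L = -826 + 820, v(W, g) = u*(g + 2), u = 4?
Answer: -150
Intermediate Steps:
v(W, g) = 8 + 4*g (v(W, g) = 4*(g + 2) = 4*(2 + g) = 8 + 4*g)
L = -6
(v(0, 4)*1 + 1)*L = ((8 + 4*4)*1 + 1)*(-6) = ((8 + 16)*1 + 1)*(-6) = (24*1 + 1)*(-6) = (24 + 1)*(-6) = 25*(-6) = -150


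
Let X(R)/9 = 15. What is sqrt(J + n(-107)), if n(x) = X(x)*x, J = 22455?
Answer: 3*sqrt(890) ≈ 89.499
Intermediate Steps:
X(R) = 135 (X(R) = 9*15 = 135)
n(x) = 135*x
sqrt(J + n(-107)) = sqrt(22455 + 135*(-107)) = sqrt(22455 - 14445) = sqrt(8010) = 3*sqrt(890)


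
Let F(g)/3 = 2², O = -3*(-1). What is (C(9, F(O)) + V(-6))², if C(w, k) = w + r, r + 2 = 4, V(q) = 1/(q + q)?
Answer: 17161/144 ≈ 119.17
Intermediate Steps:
O = 3
V(q) = 1/(2*q)
F(g) = 12 (F(g) = 3*2² = 3*4 = 12)
r = 2 (r = -2 + 4 = 2)
C(w, k) = 2 + w (C(w, k) = w + 2 = 2 + w)
(C(9, F(O)) + V(-6))² = ((2 + 9) + (½)/(-6))² = (11 + (½)*(-⅙))² = (11 - 1/12)² = (131/12)² = 17161/144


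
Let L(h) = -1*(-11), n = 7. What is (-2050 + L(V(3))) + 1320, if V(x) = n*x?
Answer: -719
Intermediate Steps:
V(x) = 7*x
L(h) = 11
(-2050 + L(V(3))) + 1320 = (-2050 + 11) + 1320 = -2039 + 1320 = -719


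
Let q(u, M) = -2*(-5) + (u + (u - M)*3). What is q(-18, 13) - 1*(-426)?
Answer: 325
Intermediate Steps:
q(u, M) = 10 - 3*M + 4*u (q(u, M) = 10 + (u + (-3*M + 3*u)) = 10 + (-3*M + 4*u) = 10 - 3*M + 4*u)
q(-18, 13) - 1*(-426) = (10 - 3*13 + 4*(-18)) - 1*(-426) = (10 - 39 - 72) + 426 = -101 + 426 = 325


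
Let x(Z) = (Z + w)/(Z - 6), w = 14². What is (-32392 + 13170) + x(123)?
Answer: -2248655/117 ≈ -19219.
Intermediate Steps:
w = 196
x(Z) = (196 + Z)/(-6 + Z) (x(Z) = (Z + 196)/(Z - 6) = (196 + Z)/(-6 + Z))
(-32392 + 13170) + x(123) = (-32392 + 13170) + (196 + 123)/(-6 + 123) = -19222 + 319/117 = -2248655/117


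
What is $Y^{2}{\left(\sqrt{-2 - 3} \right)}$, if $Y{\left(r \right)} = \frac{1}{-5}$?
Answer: $\frac{1}{25} \approx 0.04$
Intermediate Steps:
$Y{\left(r \right)} = - \frac{1}{5}$
$Y^{2}{\left(\sqrt{-2 - 3} \right)} = \left(- \frac{1}{5}\right)^{2} = \frac{1}{25}$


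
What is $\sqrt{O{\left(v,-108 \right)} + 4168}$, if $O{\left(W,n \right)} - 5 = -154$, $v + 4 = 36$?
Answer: $\sqrt{4019} \approx 63.396$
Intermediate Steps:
$v = 32$ ($v = -4 + 36 = 32$)
$O{\left(W,n \right)} = -149$ ($O{\left(W,n \right)} = 5 - 154 = -149$)
$\sqrt{O{\left(v,-108 \right)} + 4168} = \sqrt{-149 + 4168} = \sqrt{4019}$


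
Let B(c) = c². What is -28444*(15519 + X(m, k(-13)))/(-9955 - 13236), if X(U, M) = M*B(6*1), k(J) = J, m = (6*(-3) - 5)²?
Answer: 428110644/23191 ≈ 18460.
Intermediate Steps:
m = 529 (m = (-18 - 5)² = (-23)² = 529)
X(U, M) = 36*M (X(U, M) = M*(6*1)² = M*6² = M*36 = 36*M)
-28444*(15519 + X(m, k(-13)))/(-9955 - 13236) = -28444*(15519 + 36*(-13))/(-9955 - 13236) = -28444/((-23191/(15519 - 468))) = -28444/((-23191/15051)) = -28444/((-23191*1/15051)) = -28444/(-23191/15051) = -28444*(-15051/23191) = 428110644/23191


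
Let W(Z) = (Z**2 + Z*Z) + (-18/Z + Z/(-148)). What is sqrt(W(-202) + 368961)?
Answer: sqrt(25169170144602)/7474 ≈ 671.25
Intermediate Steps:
W(Z) = -18/Z + 2*Z**2 - Z/148 (W(Z) = (Z**2 + Z**2) + (-18/Z + Z*(-1/148)) = 2*Z**2 + (-18/Z - Z/148) = -18/Z + 2*Z**2 - Z/148)
sqrt(W(-202) + 368961) = sqrt((-18/(-202) + 2*(-202)**2 - 1/148*(-202)) + 368961) = sqrt((-18*(-1/202) + 2*40804 + 101/74) + 368961) = sqrt((9/101 + 81608 + 101/74) + 368961) = sqrt(609949059/7474 + 368961) = sqrt(3367563573/7474) = sqrt(25169170144602)/7474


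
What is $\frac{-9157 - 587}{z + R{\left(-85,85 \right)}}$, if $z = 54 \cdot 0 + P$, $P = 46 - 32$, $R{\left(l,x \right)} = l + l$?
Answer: $\frac{812}{13} \approx 62.462$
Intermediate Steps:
$R{\left(l,x \right)} = 2 l$
$P = 14$
$z = 14$ ($z = 54 \cdot 0 + 14 = 0 + 14 = 14$)
$\frac{-9157 - 587}{z + R{\left(-85,85 \right)}} = \frac{-9157 - 587}{14 + 2 \left(-85\right)} = - \frac{9744}{14 - 170} = - \frac{9744}{-156} = \left(-9744\right) \left(- \frac{1}{156}\right) = \frac{812}{13}$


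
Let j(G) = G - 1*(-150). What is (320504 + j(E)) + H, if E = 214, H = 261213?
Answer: 582081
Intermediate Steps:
j(G) = 150 + G (j(G) = G + 150 = 150 + G)
(320504 + j(E)) + H = (320504 + (150 + 214)) + 261213 = (320504 + 364) + 261213 = 320868 + 261213 = 582081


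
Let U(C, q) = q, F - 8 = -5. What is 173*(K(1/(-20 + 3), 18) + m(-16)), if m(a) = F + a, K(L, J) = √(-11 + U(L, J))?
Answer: -2249 + 173*√7 ≈ -1791.3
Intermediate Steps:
F = 3 (F = 8 - 5 = 3)
K(L, J) = √(-11 + J)
m(a) = 3 + a
173*(K(1/(-20 + 3), 18) + m(-16)) = 173*(√(-11 + 18) + (3 - 16)) = 173*(√7 - 13) = 173*(-13 + √7) = -2249 + 173*√7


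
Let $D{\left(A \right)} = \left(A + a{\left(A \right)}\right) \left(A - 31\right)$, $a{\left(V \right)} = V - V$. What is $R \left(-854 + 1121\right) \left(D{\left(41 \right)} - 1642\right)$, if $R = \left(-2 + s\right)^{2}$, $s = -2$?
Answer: $-5263104$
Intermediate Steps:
$a{\left(V \right)} = 0$
$D{\left(A \right)} = A \left(-31 + A\right)$ ($D{\left(A \right)} = \left(A + 0\right) \left(A - 31\right) = A \left(-31 + A\right)$)
$R = 16$ ($R = \left(-2 - 2\right)^{2} = \left(-4\right)^{2} = 16$)
$R \left(-854 + 1121\right) \left(D{\left(41 \right)} - 1642\right) = 16 \left(-854 + 1121\right) \left(41 \left(-31 + 41\right) - 1642\right) = 16 \cdot 267 \left(41 \cdot 10 - 1642\right) = 16 \cdot 267 \left(410 - 1642\right) = 16 \cdot 267 \left(-1232\right) = 16 \left(-328944\right) = -5263104$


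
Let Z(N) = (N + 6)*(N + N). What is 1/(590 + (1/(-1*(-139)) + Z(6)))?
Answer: 139/102027 ≈ 0.0013624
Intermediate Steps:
Z(N) = 2*N*(6 + N) (Z(N) = (6 + N)*(2*N) = 2*N*(6 + N))
1/(590 + (1/(-1*(-139)) + Z(6))) = 1/(590 + (1/(-1*(-139)) + 2*6*(6 + 6))) = 1/(590 + (1/139 + 2*6*12)) = 1/(590 + (1/139 + 144)) = 1/(590 + 20017/139) = 1/(102027/139) = 139/102027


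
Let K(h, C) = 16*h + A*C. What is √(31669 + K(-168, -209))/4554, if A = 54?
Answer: √17695/4554 ≈ 0.029210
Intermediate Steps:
K(h, C) = 16*h + 54*C
√(31669 + K(-168, -209))/4554 = √(31669 + (16*(-168) + 54*(-209)))/4554 = √(31669 + (-2688 - 11286))*(1/4554) = √(31669 - 13974)*(1/4554) = √17695*(1/4554) = √17695/4554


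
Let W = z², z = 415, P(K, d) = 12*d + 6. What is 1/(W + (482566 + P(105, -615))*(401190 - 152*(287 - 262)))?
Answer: 1/188836721105 ≈ 5.2956e-12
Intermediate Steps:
P(K, d) = 6 + 12*d
W = 172225 (W = 415² = 172225)
1/(W + (482566 + P(105, -615))*(401190 - 152*(287 - 262))) = 1/(172225 + (482566 + (6 + 12*(-615)))*(401190 - 152*(287 - 262))) = 1/(172225 + (482566 + (6 - 7380))*(401190 - 152*25)) = 1/(172225 + (482566 - 7374)*(401190 - 3800)) = 1/(172225 + 475192*397390) = 1/(172225 + 188836548880) = 1/188836721105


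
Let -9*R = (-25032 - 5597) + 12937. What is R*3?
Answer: 17692/3 ≈ 5897.3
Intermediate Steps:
R = 17692/9 (R = -((-25032 - 5597) + 12937)/9 = -(-30629 + 12937)/9 = -⅑*(-17692) = 17692/9 ≈ 1965.8)
R*3 = (17692/9)*3 = 17692/3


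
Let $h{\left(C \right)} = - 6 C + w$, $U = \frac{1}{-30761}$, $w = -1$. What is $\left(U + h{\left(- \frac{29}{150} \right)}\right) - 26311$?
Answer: $- \frac{20233693756}{769025} \approx -26311.0$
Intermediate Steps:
$U = - \frac{1}{30761} \approx -3.2509 \cdot 10^{-5}$
$h{\left(C \right)} = -1 - 6 C$ ($h{\left(C \right)} = - 6 C - 1 = -1 - 6 C$)
$\left(U + h{\left(- \frac{29}{150} \right)}\right) - 26311 = \left(- \frac{1}{30761} - \left(1 + 6 \left(- \frac{29}{150}\right)\right)\right) - 26311 = \left(- \frac{1}{30761} - \left(1 + 6 \left(\left(-29\right) \frac{1}{150}\right)\right)\right) - 26311 = \left(- \frac{1}{30761} - - \frac{4}{25}\right) - 26311 = \left(- \frac{1}{30761} + \left(-1 + \frac{29}{25}\right)\right) - 26311 = \left(- \frac{1}{30761} + \frac{4}{25}\right) - 26311 = \frac{123019}{769025} - 26311 = - \frac{20233693756}{769025}$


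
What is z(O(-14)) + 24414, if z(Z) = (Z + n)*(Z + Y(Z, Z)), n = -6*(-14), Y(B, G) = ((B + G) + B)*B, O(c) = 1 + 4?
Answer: 31534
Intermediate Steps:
O(c) = 5
Y(B, G) = B*(G + 2*B) (Y(B, G) = (G + 2*B)*B = B*(G + 2*B))
n = 84
z(Z) = (84 + Z)*(Z + 3*Z**2) (z(Z) = (Z + 84)*(Z + Z*(Z + 2*Z)) = (84 + Z)*(Z + Z*(3*Z)) = (84 + Z)*(Z + 3*Z**2))
z(O(-14)) + 24414 = 5*(84 + 3*5**2 + 253*5) + 24414 = 5*(84 + 3*25 + 1265) + 24414 = 5*(84 + 75 + 1265) + 24414 = 5*1424 + 24414 = 7120 + 24414 = 31534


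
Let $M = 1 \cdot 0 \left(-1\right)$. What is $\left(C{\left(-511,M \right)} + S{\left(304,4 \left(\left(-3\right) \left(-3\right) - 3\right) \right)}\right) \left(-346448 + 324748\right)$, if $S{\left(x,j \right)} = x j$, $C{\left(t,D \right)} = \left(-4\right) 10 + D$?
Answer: $-157455200$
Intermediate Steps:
$M = 0$ ($M = 0 \left(-1\right) = 0$)
$C{\left(t,D \right)} = -40 + D$
$S{\left(x,j \right)} = j x$
$\left(C{\left(-511,M \right)} + S{\left(304,4 \left(\left(-3\right) \left(-3\right) - 3\right) \right)}\right) \left(-346448 + 324748\right) = \left(\left(-40 + 0\right) + 4 \left(\left(-3\right) \left(-3\right) - 3\right) 304\right) \left(-346448 + 324748\right) = \left(-40 + 4 \left(9 - 3\right) 304\right) \left(-21700\right) = \left(-40 + 4 \cdot 6 \cdot 304\right) \left(-21700\right) = \left(-40 + 24 \cdot 304\right) \left(-21700\right) = \left(-40 + 7296\right) \left(-21700\right) = 7256 \left(-21700\right) = -157455200$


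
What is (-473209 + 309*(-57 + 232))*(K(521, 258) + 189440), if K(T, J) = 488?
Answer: -79605282352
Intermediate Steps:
(-473209 + 309*(-57 + 232))*(K(521, 258) + 189440) = (-473209 + 309*(-57 + 232))*(488 + 189440) = (-473209 + 309*175)*189928 = (-473209 + 54075)*189928 = -419134*189928 = -79605282352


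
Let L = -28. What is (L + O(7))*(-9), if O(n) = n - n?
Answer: 252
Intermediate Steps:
O(n) = 0
(L + O(7))*(-9) = (-28 + 0)*(-9) = -28*(-9) = 252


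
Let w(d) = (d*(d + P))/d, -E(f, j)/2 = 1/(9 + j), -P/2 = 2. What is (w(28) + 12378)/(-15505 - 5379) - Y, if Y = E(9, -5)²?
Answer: -17623/20884 ≈ -0.84385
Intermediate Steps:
P = -4 (P = -2*2 = -4)
E(f, j) = -2/(9 + j)
Y = ¼ (Y = (-2/(9 - 5))² = (-2/4)² = (-2*¼)² = (-½)² = ¼ ≈ 0.25000)
w(d) = -4 + d (w(d) = (d*(d - 4))/d = (d*(-4 + d))/d = -4 + d)
(w(28) + 12378)/(-15505 - 5379) - Y = ((-4 + 28) + 12378)/(-15505 - 5379) - 1*¼ = (24 + 12378)/(-20884) - ¼ = 12402*(-1/20884) - ¼ = -6201/10442 - ¼ = -17623/20884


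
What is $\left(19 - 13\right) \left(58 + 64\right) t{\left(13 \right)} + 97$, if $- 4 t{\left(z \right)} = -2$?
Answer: $463$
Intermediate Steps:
$t{\left(z \right)} = \frac{1}{2}$ ($t{\left(z \right)} = \left(- \frac{1}{4}\right) \left(-2\right) = \frac{1}{2}$)
$\left(19 - 13\right) \left(58 + 64\right) t{\left(13 \right)} + 97 = \left(19 - 13\right) \left(58 + 64\right) \frac{1}{2} + 97 = 6 \cdot 122 \cdot \frac{1}{2} + 97 = 732 \cdot \frac{1}{2} + 97 = 366 + 97 = 463$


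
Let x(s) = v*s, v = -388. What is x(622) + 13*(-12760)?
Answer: -407216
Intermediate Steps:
x(s) = -388*s
x(622) + 13*(-12760) = -388*622 + 13*(-12760) = -241336 - 165880 = -407216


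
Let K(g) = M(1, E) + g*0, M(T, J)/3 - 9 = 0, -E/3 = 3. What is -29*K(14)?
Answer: -783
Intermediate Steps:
E = -9 (E = -3*3 = -9)
M(T, J) = 27 (M(T, J) = 27 + 3*0 = 27 + 0 = 27)
K(g) = 27 (K(g) = 27 + g*0 = 27 + 0 = 27)
-29*K(14) = -29*27 = -783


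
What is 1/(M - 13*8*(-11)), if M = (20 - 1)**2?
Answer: 1/1505 ≈ 0.00066445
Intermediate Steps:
M = 361 (M = 19**2 = 361)
1/(M - 13*8*(-11)) = 1/(361 - 13*8*(-11)) = 1/(361 - 104*(-11)) = 1/(361 + 1144) = 1/1505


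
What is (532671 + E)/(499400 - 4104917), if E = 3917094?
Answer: -1483255/1201839 ≈ -1.2342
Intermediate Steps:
(532671 + E)/(499400 - 4104917) = (532671 + 3917094)/(499400 - 4104917) = 4449765/(-3605517) = 4449765*(-1/3605517) = -1483255/1201839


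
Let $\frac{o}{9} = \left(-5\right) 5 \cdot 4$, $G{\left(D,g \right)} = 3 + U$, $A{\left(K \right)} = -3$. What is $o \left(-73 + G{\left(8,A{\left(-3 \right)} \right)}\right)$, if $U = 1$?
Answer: $62100$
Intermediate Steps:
$G{\left(D,g \right)} = 4$ ($G{\left(D,g \right)} = 3 + 1 = 4$)
$o = -900$ ($o = 9 \left(-5\right) 5 \cdot 4 = 9 \left(\left(-25\right) 4\right) = 9 \left(-100\right) = -900$)
$o \left(-73 + G{\left(8,A{\left(-3 \right)} \right)}\right) = - 900 \left(-73 + 4\right) = \left(-900\right) \left(-69\right) = 62100$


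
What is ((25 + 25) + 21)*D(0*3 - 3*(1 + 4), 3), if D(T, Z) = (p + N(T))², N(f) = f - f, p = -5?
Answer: 1775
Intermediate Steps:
N(f) = 0
D(T, Z) = 25 (D(T, Z) = (-5 + 0)² = (-5)² = 25)
((25 + 25) + 21)*D(0*3 - 3*(1 + 4), 3) = ((25 + 25) + 21)*25 = (50 + 21)*25 = 71*25 = 1775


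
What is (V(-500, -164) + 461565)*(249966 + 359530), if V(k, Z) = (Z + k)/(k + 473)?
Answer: 7596099278824/27 ≈ 2.8134e+11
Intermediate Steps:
V(k, Z) = (Z + k)/(473 + k)
(V(-500, -164) + 461565)*(249966 + 359530) = ((-164 - 500)/(473 - 500) + 461565)*(249966 + 359530) = (-664/(-27) + 461565)*609496 = (-1/27*(-664) + 461565)*609496 = (664/27 + 461565)*609496 = (12462919/27)*609496 = 7596099278824/27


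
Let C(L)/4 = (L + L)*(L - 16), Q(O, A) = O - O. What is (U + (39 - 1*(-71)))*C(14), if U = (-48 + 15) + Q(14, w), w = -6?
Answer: -17248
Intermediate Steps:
Q(O, A) = 0
U = -33 (U = (-48 + 15) + 0 = -33 + 0 = -33)
C(L) = 8*L*(-16 + L) (C(L) = 4*((L + L)*(L - 16)) = 4*((2*L)*(-16 + L)) = 4*(2*L*(-16 + L)) = 8*L*(-16 + L))
(U + (39 - 1*(-71)))*C(14) = (-33 + (39 - 1*(-71)))*(8*14*(-16 + 14)) = (-33 + (39 + 71))*(8*14*(-2)) = (-33 + 110)*(-224) = 77*(-224) = -17248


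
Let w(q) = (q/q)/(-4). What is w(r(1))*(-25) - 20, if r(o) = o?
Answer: -55/4 ≈ -13.750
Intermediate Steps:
w(q) = -¼ (w(q) = 1*(-¼) = -¼)
w(r(1))*(-25) - 20 = -¼*(-25) - 20 = 25/4 - 20 = -55/4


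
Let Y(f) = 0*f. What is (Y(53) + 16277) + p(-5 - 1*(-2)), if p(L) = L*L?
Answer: 16286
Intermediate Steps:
p(L) = L**2
Y(f) = 0
(Y(53) + 16277) + p(-5 - 1*(-2)) = (0 + 16277) + (-5 - 1*(-2))**2 = 16277 + (-5 + 2)**2 = 16277 + (-3)**2 = 16277 + 9 = 16286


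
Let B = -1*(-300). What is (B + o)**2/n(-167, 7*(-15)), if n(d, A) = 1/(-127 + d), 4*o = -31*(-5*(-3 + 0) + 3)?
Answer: -15147027/2 ≈ -7.5735e+6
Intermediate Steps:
o = -279/2 (o = (-31*(-5*(-3 + 0) + 3))/4 = (-31*(-5*(-3) + 3))/4 = (-31*(15 + 3))/4 = (-31*18)/4 = (1/4)*(-558) = -279/2 ≈ -139.50)
B = 300
(B + o)**2/n(-167, 7*(-15)) = (300 - 279/2)**2/(1/(-127 - 167)) = (321/2)**2/(1/(-294)) = 103041/(4*(-1/294)) = (103041/4)*(-294) = -15147027/2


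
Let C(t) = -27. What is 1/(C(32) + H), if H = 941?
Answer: 1/914 ≈ 0.0010941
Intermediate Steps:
1/(C(32) + H) = 1/(-27 + 941) = 1/914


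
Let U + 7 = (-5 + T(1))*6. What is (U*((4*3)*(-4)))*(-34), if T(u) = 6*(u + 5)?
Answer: 292128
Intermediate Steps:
T(u) = 30 + 6*u (T(u) = 6*(5 + u) = 30 + 6*u)
U = 179 (U = -7 + (-5 + (30 + 6*1))*6 = -7 + (-5 + (30 + 6))*6 = -7 + (-5 + 36)*6 = -7 + 31*6 = -7 + 186 = 179)
(U*((4*3)*(-4)))*(-34) = (179*((4*3)*(-4)))*(-34) = (179*(12*(-4)))*(-34) = (179*(-48))*(-34) = -8592*(-34) = 292128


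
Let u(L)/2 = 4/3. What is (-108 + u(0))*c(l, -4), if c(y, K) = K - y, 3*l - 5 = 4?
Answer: 2212/3 ≈ 737.33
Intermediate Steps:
l = 3 (l = 5/3 + (1/3)*4 = 5/3 + 4/3 = 3)
u(L) = 8/3 (u(L) = 2*(4/3) = 8/3)
(-108 + u(0))*c(l, -4) = (-108 + 8/3)*(-4 - 1*3) = -316*(-4 - 3)/3 = -316/3*(-7) = 2212/3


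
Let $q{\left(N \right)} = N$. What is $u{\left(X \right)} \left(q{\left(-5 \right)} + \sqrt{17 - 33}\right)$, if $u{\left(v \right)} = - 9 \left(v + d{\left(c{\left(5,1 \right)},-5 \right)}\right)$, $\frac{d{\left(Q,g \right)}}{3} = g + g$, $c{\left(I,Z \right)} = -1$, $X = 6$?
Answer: $-1080 + 864 i \approx -1080.0 + 864.0 i$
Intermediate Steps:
$d{\left(Q,g \right)} = 6 g$ ($d{\left(Q,g \right)} = 3 \left(g + g\right) = 3 \cdot 2 g = 6 g$)
$u{\left(v \right)} = 270 - 9 v$ ($u{\left(v \right)} = - 9 \left(v + 6 \left(-5\right)\right) = - 9 \left(v - 30\right) = - 9 \left(-30 + v\right) = 270 - 9 v$)
$u{\left(X \right)} \left(q{\left(-5 \right)} + \sqrt{17 - 33}\right) = \left(270 - 54\right) \left(-5 + \sqrt{17 - 33}\right) = \left(270 - 54\right) \left(-5 + \sqrt{-16}\right) = 216 \left(-5 + 4 i\right) = -1080 + 864 i$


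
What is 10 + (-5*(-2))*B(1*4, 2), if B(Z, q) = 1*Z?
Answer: 50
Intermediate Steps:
B(Z, q) = Z
10 + (-5*(-2))*B(1*4, 2) = 10 + (-5*(-2))*(1*4) = 10 + 10*4 = 10 + 40 = 50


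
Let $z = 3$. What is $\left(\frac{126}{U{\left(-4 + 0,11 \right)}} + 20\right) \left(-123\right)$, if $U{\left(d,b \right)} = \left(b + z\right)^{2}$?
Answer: $- \frac{35547}{14} \approx -2539.1$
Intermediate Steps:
$U{\left(d,b \right)} = \left(3 + b\right)^{2}$ ($U{\left(d,b \right)} = \left(b + 3\right)^{2} = \left(3 + b\right)^{2}$)
$\left(\frac{126}{U{\left(-4 + 0,11 \right)}} + 20\right) \left(-123\right) = \left(\frac{126}{\left(3 + 11\right)^{2}} + 20\right) \left(-123\right) = \left(\frac{126}{14^{2}} + 20\right) \left(-123\right) = \left(\frac{126}{196} + 20\right) \left(-123\right) = \left(126 \cdot \frac{1}{196} + 20\right) \left(-123\right) = \left(\frac{9}{14} + 20\right) \left(-123\right) = \frac{289}{14} \left(-123\right) = - \frac{35547}{14}$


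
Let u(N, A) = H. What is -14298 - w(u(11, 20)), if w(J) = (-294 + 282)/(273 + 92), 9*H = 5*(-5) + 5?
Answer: -5218758/365 ≈ -14298.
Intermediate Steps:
H = -20/9 (H = (5*(-5) + 5)/9 = (-25 + 5)/9 = (⅑)*(-20) = -20/9 ≈ -2.2222)
u(N, A) = -20/9
w(J) = -12/365
-14298 - w(u(11, 20)) = -14298 - 1*(-12/365) = -14298 + 12/365 = -5218758/365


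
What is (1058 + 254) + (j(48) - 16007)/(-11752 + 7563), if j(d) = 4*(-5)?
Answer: 5511995/4189 ≈ 1315.8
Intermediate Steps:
j(d) = -20
(1058 + 254) + (j(48) - 16007)/(-11752 + 7563) = (1058 + 254) + (-20 - 16007)/(-11752 + 7563) = 1312 - 16027/(-4189) = 1312 - 16027*(-1/4189) = 1312 + 16027/4189 = 5511995/4189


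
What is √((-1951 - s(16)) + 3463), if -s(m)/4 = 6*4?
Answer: 2*√402 ≈ 40.100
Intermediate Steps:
s(m) = -96 (s(m) = -24*4 = -4*24 = -96)
√((-1951 - s(16)) + 3463) = √((-1951 - 1*(-96)) + 3463) = √((-1951 + 96) + 3463) = √(-1855 + 3463) = √1608 = 2*√402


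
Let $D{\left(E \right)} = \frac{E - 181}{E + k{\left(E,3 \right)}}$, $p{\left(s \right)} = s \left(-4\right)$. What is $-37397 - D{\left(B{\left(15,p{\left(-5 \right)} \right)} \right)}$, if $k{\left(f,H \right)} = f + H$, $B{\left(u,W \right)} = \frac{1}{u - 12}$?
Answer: $- \frac{410825}{11} \approx -37348.0$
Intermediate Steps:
$p{\left(s \right)} = - 4 s$
$B{\left(u,W \right)} = \frac{1}{-12 + u}$
$k{\left(f,H \right)} = H + f$
$D{\left(E \right)} = \frac{-181 + E}{3 + 2 E}$ ($D{\left(E \right)} = \frac{E - 181}{E + \left(3 + E\right)} = \frac{-181 + E}{3 + 2 E}$)
$-37397 - D{\left(B{\left(15,p{\left(-5 \right)} \right)} \right)} = -37397 - \frac{-181 + \frac{1}{-12 + 15}}{3 + \frac{2}{-12 + 15}} = -37397 - \frac{-181 + \frac{1}{3}}{3 + \frac{2}{3}} = -37397 - \frac{-181 + \frac{1}{3}}{3 + 2 \cdot \frac{1}{3}} = -37397 - \frac{1}{3 + \frac{2}{3}} \left(- \frac{542}{3}\right) = -37397 - \frac{1}{\frac{11}{3}} \left(- \frac{542}{3}\right) = -37397 - \frac{3}{11} \left(- \frac{542}{3}\right) = -37397 - - \frac{542}{11} = -37397 + \frac{542}{11} = - \frac{410825}{11}$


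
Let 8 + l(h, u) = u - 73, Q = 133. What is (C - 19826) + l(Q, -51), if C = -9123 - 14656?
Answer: -43737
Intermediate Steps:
l(h, u) = -81 + u (l(h, u) = -8 + (u - 73) = -8 + (-73 + u) = -81 + u)
C = -23779
(C - 19826) + l(Q, -51) = (-23779 - 19826) + (-81 - 51) = -43605 - 132 = -43737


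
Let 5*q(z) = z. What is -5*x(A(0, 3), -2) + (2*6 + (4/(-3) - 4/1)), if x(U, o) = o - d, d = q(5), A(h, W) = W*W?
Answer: 65/3 ≈ 21.667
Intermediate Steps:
q(z) = z/5
A(h, W) = W²
d = 1 (d = (⅕)*5 = 1)
x(U, o) = -1 + o (x(U, o) = o - 1*1 = o - 1 = -1 + o)
-5*x(A(0, 3), -2) + (2*6 + (4/(-3) - 4/1)) = -5*(-1 - 2) + (2*6 + (4/(-3) - 4/1)) = -5*(-3) + (12 + (4*(-⅓) - 4*1)) = 15 + (12 + (-4/3 - 4)) = 15 + (12 - 16/3) = 15 + 20/3 = 65/3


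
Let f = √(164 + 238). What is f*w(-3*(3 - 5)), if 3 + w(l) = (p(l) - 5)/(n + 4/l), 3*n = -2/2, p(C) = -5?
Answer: -33*√402 ≈ -661.65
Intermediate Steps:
n = -⅓ (n = (-2/2)/3 = (-2*½)/3 = (⅓)*(-1) = -⅓ ≈ -0.33333)
f = √402 ≈ 20.050
w(l) = -3 - 10/(-⅓ + 4/l) (w(l) = -3 + (-5 - 5)/(-⅓ + 4/l) = -3 - 10/(-⅓ + 4/l))
f*w(-3*(3 - 5)) = √402*(9*(4 + 3*(-3*(3 - 5)))/(-12 - 3*(3 - 5))) = √402*(9*(4 + 3*(-3*(-2)))/(-12 - 3*(-2))) = √402*(9*(4 + 3*6)/(-12 + 6)) = √402*(9*(4 + 18)/(-6)) = √402*(9*(-⅙)*22) = √402*(-33) = -33*√402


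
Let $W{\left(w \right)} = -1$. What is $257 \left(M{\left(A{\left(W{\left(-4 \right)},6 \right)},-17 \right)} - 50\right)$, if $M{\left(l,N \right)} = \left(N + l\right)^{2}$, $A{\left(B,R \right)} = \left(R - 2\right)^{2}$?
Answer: $-12593$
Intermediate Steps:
$A{\left(B,R \right)} = \left(-2 + R\right)^{2}$
$257 \left(M{\left(A{\left(W{\left(-4 \right)},6 \right)},-17 \right)} - 50\right) = 257 \left(\left(-17 + \left(-2 + 6\right)^{2}\right)^{2} - 50\right) = 257 \left(\left(-17 + 4^{2}\right)^{2} - 50\right) = 257 \left(\left(-17 + 16\right)^{2} - 50\right) = 257 \left(\left(-1\right)^{2} - 50\right) = 257 \left(1 - 50\right) = 257 \left(-49\right) = -12593$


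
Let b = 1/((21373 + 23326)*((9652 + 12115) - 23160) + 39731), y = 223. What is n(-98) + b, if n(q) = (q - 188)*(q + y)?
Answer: -2224578642001/62225976 ≈ -35750.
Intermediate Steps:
n(q) = (-188 + q)*(223 + q) (n(q) = (q - 188)*(q + 223) = (-188 + q)*(223 + q))
b = -1/62225976 (b = 1/(44699*(21767 - 23160) + 39731) = 1/(44699*(-1393) + 39731) = 1/(-62265707 + 39731) = 1/(-62225976) = -1/62225976 ≈ -1.6070e-8)
n(-98) + b = (-41924 + (-98)**2 + 35*(-98)) - 1/62225976 = (-41924 + 9604 - 3430) - 1/62225976 = -35750 - 1/62225976 = -2224578642001/62225976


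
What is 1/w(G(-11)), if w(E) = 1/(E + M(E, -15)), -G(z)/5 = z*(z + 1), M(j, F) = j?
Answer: -1100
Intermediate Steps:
G(z) = -5*z*(1 + z) (G(z) = -5*z*(z + 1) = -5*z*(1 + z))
w(E) = 1/(2*E) (w(E) = 1/(E + E) = 1/(2*E))
1/w(G(-11)) = 1/(1/(2*((-5*(-11)*(1 - 11))))) = 1/(1/(2*((-5*(-11)*(-10))))) = 1/((½)/(-550)) = 1/((½)*(-1/550)) = 1/(-1/1100) = -1100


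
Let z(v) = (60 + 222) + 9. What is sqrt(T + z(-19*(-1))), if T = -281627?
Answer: 2*I*sqrt(70334) ≈ 530.41*I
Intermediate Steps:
z(v) = 291 (z(v) = 282 + 9 = 291)
sqrt(T + z(-19*(-1))) = sqrt(-281627 + 291) = sqrt(-281336) = 2*I*sqrt(70334)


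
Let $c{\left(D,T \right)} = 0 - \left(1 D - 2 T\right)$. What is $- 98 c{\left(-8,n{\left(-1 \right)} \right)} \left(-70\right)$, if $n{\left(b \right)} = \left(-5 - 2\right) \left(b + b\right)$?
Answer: $246960$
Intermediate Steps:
$n{\left(b \right)} = - 14 b$ ($n{\left(b \right)} = - 7 \cdot 2 b = - 14 b$)
$c{\left(D,T \right)} = - D + 2 T$ ($c{\left(D,T \right)} = 0 - \left(D - 2 T\right) = - D + 2 T$)
$- 98 c{\left(-8,n{\left(-1 \right)} \right)} \left(-70\right) = - 98 \left(\left(-1\right) \left(-8\right) + 2 \left(\left(-14\right) \left(-1\right)\right)\right) \left(-70\right) = - 98 \left(8 + 2 \cdot 14\right) \left(-70\right) = - 98 \left(8 + 28\right) \left(-70\right) = \left(-98\right) 36 \left(-70\right) = \left(-3528\right) \left(-70\right) = 246960$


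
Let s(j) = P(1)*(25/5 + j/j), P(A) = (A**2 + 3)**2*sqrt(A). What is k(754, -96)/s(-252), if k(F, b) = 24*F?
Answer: 377/2 ≈ 188.50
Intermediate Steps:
P(A) = sqrt(A)*(3 + A**2)**2 (P(A) = (3 + A**2)**2*sqrt(A) = sqrt(A)*(3 + A**2)**2)
s(j) = 96 (s(j) = (sqrt(1)*(3 + 1**2)**2)*(25/5 + j/j) = (1*(3 + 1)**2)*(25*(1/5) + 1) = (1*4**2)*(5 + 1) = (1*16)*6 = 16*6 = 96)
k(754, -96)/s(-252) = (24*754)/96 = 18096*(1/96) = 377/2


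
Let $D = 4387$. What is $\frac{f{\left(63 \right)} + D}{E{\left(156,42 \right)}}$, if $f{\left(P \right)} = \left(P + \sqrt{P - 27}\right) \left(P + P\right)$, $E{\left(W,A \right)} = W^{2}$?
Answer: $\frac{13081}{24336} \approx 0.53752$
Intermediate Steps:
$f{\left(P \right)} = 2 P \left(P + \sqrt{-27 + P}\right)$ ($f{\left(P \right)} = \left(P + \sqrt{-27 + P}\right) 2 P = 2 P \left(P + \sqrt{-27 + P}\right)$)
$\frac{f{\left(63 \right)} + D}{E{\left(156,42 \right)}} = \frac{2 \cdot 63 \left(63 + \sqrt{-27 + 63}\right) + 4387}{156^{2}} = \frac{2 \cdot 63 \left(63 + \sqrt{36}\right) + 4387}{24336} = \left(2 \cdot 63 \left(63 + 6\right) + 4387\right) \frac{1}{24336} = \left(2 \cdot 63 \cdot 69 + 4387\right) \frac{1}{24336} = \left(8694 + 4387\right) \frac{1}{24336} = 13081 \cdot \frac{1}{24336} = \frac{13081}{24336}$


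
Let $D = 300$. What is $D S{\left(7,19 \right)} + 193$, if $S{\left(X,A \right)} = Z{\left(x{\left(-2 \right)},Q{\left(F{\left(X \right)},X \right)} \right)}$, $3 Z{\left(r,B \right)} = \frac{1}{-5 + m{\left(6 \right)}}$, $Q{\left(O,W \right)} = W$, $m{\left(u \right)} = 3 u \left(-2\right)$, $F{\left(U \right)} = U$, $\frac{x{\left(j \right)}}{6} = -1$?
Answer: $\frac{7813}{41} \approx 190.56$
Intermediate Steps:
$x{\left(j \right)} = -6$ ($x{\left(j \right)} = 6 \left(-1\right) = -6$)
$m{\left(u \right)} = - 6 u$
$Z{\left(r,B \right)} = - \frac{1}{123}$ ($Z{\left(r,B \right)} = \frac{1}{3 \left(-5 - 36\right)} = \frac{1}{3 \left(-41\right)} = \frac{1}{3} \left(- \frac{1}{41}\right) = - \frac{1}{123}$)
$S{\left(X,A \right)} = - \frac{1}{123}$
$D S{\left(7,19 \right)} + 193 = 300 \left(- \frac{1}{123}\right) + 193 = - \frac{100}{41} + 193 = \frac{7813}{41}$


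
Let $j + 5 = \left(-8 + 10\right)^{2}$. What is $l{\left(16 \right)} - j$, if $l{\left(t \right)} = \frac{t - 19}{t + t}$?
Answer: $\frac{29}{32} \approx 0.90625$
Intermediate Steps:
$l{\left(t \right)} = \frac{-19 + t}{2 t}$
$j = -1$ ($j = -5 + \left(-8 + 10\right)^{2} = -5 + 2^{2} = -5 + 4 = -1$)
$l{\left(16 \right)} - j = \frac{-19 + 16}{2 \cdot 16} - -1 = \frac{1}{2} \cdot \frac{1}{16} \left(-3\right) + 1 = - \frac{3}{32} + 1 = \frac{29}{32}$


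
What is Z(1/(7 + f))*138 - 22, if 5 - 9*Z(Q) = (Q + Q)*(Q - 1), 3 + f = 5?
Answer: 14020/243 ≈ 57.695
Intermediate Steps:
f = 2 (f = -3 + 5 = 2)
Z(Q) = 5/9 - 2*Q*(-1 + Q)/9 (Z(Q) = 5/9 - (Q + Q)*(Q - 1)/9 = 5/9 - 2*Q*(-1 + Q)/9)
Z(1/(7 + f))*138 - 22 = (5/9 - 2/(9*(7 + 2)**2) + 2/(9*(7 + 2)))*138 - 22 = (5/9 - 2*(1/9)**2/9 + (2/9)/9)*138 - 22 = (5/9 - 2*(1/9)**2/9 + (2/9)*(1/9))*138 - 22 = (5/9 - 2/9*1/81 + 2/81)*138 - 22 = (5/9 - 2/729 + 2/81)*138 - 22 = (421/729)*138 - 22 = 19366/243 - 22 = 14020/243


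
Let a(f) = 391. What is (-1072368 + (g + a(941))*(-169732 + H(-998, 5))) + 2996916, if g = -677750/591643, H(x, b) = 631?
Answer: -37865288815599/591643 ≈ -6.4000e+7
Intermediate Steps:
g = -677750/591643 (g = -677750*1/591643 = -677750/591643 ≈ -1.1455)
(-1072368 + (g + a(941))*(-169732 + H(-998, 5))) + 2996916 = (-1072368 + (-677750/591643 + 391)*(-169732 + 631)) + 2996916 = (-1072368 + (230654663/591643)*(-169101)) + 2996916 = (-1072368 - 39003934167963/591643) + 2996916 = -39638393188587/591643 + 2996916 = -37865288815599/591643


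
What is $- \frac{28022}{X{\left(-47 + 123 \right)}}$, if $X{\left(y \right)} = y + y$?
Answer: $- \frac{14011}{76} \approx -184.36$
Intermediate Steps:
$X{\left(y \right)} = 2 y$
$- \frac{28022}{X{\left(-47 + 123 \right)}} = - \frac{28022}{2 \left(-47 + 123\right)} = - \frac{28022}{2 \cdot 76} = - \frac{28022}{152} = \left(-28022\right) \frac{1}{152} = - \frac{14011}{76}$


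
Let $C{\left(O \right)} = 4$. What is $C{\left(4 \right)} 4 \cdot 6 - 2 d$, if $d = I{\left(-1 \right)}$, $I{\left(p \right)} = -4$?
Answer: $104$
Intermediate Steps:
$d = -4$
$C{\left(4 \right)} 4 \cdot 6 - 2 d = 4 \cdot 4 \cdot 6 - -8 = 4 \cdot 24 + 8 = 96 + 8 = 104$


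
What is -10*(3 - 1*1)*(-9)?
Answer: 180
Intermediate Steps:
-10*(3 - 1*1)*(-9) = -10*(3 - 1)*(-9) = -10*2*(-9) = -20*(-9) = 180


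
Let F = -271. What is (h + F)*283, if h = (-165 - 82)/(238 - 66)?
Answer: -13261097/172 ≈ -77099.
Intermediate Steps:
h = -247/172 ≈ -1.4360
(h + F)*283 = (-247/172 - 271)*283 = -46859/172*283 = -13261097/172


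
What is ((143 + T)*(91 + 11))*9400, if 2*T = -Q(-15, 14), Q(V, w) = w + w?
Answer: 123685200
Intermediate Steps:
Q(V, w) = 2*w
T = -14 (T = (-2*14)/2 = (-1*28)/2 = (1/2)*(-28) = -14)
((143 + T)*(91 + 11))*9400 = ((143 - 14)*(91 + 11))*9400 = (129*102)*9400 = 13158*9400 = 123685200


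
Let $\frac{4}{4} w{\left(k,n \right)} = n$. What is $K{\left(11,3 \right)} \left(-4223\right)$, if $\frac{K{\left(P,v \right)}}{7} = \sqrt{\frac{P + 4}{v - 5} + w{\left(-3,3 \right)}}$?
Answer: $- \frac{88683 i \sqrt{2}}{2} \approx - 62708.0 i$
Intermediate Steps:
$w{\left(k,n \right)} = n$
$K{\left(P,v \right)} = 7 \sqrt{3 + \frac{4 + P}{-5 + v}}$ ($K{\left(P,v \right)} = 7 \sqrt{\frac{P + 4}{v - 5} + 3} = 7 \sqrt{\frac{4 + P}{-5 + v} + 3} = 7 \sqrt{3 + \frac{4 + P}{-5 + v}}$)
$K{\left(11,3 \right)} \left(-4223\right) = 7 \sqrt{\frac{-11 + 11 + 3 \cdot 3}{-5 + 3}} \left(-4223\right) = 7 \sqrt{\frac{-11 + 11 + 9}{-2}} \left(-4223\right) = 7 \sqrt{\left(- \frac{1}{2}\right) 9} \left(-4223\right) = 7 \sqrt{- \frac{9}{2}} \left(-4223\right) = 7 \frac{3 i \sqrt{2}}{2} \left(-4223\right) = \frac{21 i \sqrt{2}}{2} \left(-4223\right) = - \frac{88683 i \sqrt{2}}{2}$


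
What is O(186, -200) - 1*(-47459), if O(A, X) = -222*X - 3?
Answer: 91856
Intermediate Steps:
O(A, X) = -3 - 222*X
O(186, -200) - 1*(-47459) = (-3 - 222*(-200)) - 1*(-47459) = (-3 + 44400) + 47459 = 44397 + 47459 = 91856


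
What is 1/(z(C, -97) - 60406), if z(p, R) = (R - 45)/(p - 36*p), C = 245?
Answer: -8575/517981308 ≈ -1.6555e-5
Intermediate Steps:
z(p, R) = -(-45 + R)/(35*p) (z(p, R) = (-45 + R)/((-35*p)) = (-45 + R)*(-1/(35*p)) = -(-45 + R)/(35*p))
1/(z(C, -97) - 60406) = 1/((1/35)*(45 - 1*(-97))/245 - 60406) = 1/((1/35)*(1/245)*(45 + 97) - 60406) = 1/((1/35)*(1/245)*142 - 60406) = 1/(142/8575 - 60406) = 1/(-517981308/8575) = -8575/517981308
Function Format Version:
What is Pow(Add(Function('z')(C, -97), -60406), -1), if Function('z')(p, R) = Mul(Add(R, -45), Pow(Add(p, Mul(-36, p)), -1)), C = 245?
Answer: Rational(-8575, 517981308) ≈ -1.6555e-5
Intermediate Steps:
Function('z')(p, R) = Mul(Rational(-1, 35), Pow(p, -1), Add(-45, R)) (Function('z')(p, R) = Mul(Add(-45, R), Pow(Mul(-35, p), -1)) = Mul(Add(-45, R), Mul(Rational(-1, 35), Pow(p, -1))) = Mul(Rational(-1, 35), Pow(p, -1), Add(-45, R)))
Pow(Add(Function('z')(C, -97), -60406), -1) = Pow(Add(Mul(Rational(1, 35), Pow(245, -1), Add(45, Mul(-1, -97))), -60406), -1) = Pow(Add(Mul(Rational(1, 35), Rational(1, 245), Add(45, 97)), -60406), -1) = Pow(Add(Mul(Rational(1, 35), Rational(1, 245), 142), -60406), -1) = Pow(Add(Rational(142, 8575), -60406), -1) = Pow(Rational(-517981308, 8575), -1) = Rational(-8575, 517981308)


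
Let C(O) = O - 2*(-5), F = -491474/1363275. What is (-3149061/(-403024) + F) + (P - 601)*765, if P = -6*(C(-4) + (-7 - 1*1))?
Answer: -247561967697688601/549432543600 ≈ -4.5058e+5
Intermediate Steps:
F = -491474/1363275 (F = -491474*1/1363275 = -491474/1363275 ≈ -0.36051)
C(O) = 10 + O (C(O) = O + 10 = 10 + O)
P = 12 (P = -6*((10 - 4) + (-7 - 1*1)) = -6*(6 + (-7 - 1)) = -6*(6 - 8) = -6*(-2) = 12)
(-3149061/(-403024) + F) + (P - 601)*765 = (-3149061/(-403024) - 491474/1363275) + (12 - 601)*765 = (-3149061*(-1/403024) - 491474/1363275) - 589*765 = (3149061/403024 - 491474/1363275) - 450585 = 4094960317399/549432543600 - 450585 = -247561967697688601/549432543600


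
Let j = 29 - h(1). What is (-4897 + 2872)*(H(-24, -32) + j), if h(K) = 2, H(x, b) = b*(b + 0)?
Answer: -2128275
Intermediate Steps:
H(x, b) = b**2 (H(x, b) = b*b = b**2)
j = 27 (j = 29 - 1*2 = 29 - 2 = 27)
(-4897 + 2872)*(H(-24, -32) + j) = (-4897 + 2872)*((-32)**2 + 27) = -2025*(1024 + 27) = -2025*1051 = -2128275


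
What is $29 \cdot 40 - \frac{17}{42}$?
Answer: $\frac{48703}{42} \approx 1159.6$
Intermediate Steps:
$29 \cdot 40 - \frac{17}{42} = 1160 - \frac{17}{42} = \frac{48703}{42}$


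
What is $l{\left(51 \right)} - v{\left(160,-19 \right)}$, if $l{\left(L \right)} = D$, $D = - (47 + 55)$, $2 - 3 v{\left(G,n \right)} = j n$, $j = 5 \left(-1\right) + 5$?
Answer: $- \frac{308}{3} \approx -102.67$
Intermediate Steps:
$j = 0$ ($j = -5 + 5 = 0$)
$v{\left(G,n \right)} = \frac{2}{3}$ ($v{\left(G,n \right)} = \frac{2}{3} - \frac{0 n}{3} = \frac{2}{3} - 0 = \frac{2}{3} + 0 = \frac{2}{3}$)
$D = -102$ ($D = \left(-1\right) 102 = -102$)
$l{\left(L \right)} = -102$
$l{\left(51 \right)} - v{\left(160,-19 \right)} = -102 - \frac{2}{3} = - \frac{308}{3}$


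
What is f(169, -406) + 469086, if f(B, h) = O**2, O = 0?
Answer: 469086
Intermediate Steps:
f(B, h) = 0 (f(B, h) = 0**2 = 0)
f(169, -406) + 469086 = 0 + 469086 = 469086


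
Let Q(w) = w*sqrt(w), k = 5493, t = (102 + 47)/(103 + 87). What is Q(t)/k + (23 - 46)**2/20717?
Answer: 529/20717 + 149*sqrt(28310)/198297300 ≈ 0.025661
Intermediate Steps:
t = 149/190 ≈ 0.78421
Q(w) = w**(3/2)
Q(t)/k + (23 - 46)**2/20717 = (149/190)**(3/2)/5493 + (23 - 46)**2/20717 = (149*sqrt(28310)/36100)*(1/5493) + (-23)**2*(1/20717) = 149*sqrt(28310)/198297300 + 529*(1/20717) = 149*sqrt(28310)/198297300 + 529/20717 = 529/20717 + 149*sqrt(28310)/198297300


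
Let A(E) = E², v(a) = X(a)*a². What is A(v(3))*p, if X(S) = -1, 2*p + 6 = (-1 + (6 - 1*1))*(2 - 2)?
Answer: -243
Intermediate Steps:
p = -3 (p = -3 + ((-1 + (6 - 1*1))*(2 - 2))/2 = -3 + ((-1 + (6 - 1))*0)/2 = -3 + ((-1 + 5)*0)/2 = -3 + (4*0)/2 = -3 + (½)*0 = -3 + 0 = -3)
v(a) = -a²
A(v(3))*p = (-1*3²)²*(-3) = (-1*9)²*(-3) = (-9)²*(-3) = 81*(-3) = -243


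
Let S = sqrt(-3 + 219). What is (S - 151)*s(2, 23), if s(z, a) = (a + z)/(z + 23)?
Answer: -151 + 6*sqrt(6) ≈ -136.30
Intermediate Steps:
S = 6*sqrt(6) (S = sqrt(216) = 6*sqrt(6) ≈ 14.697)
s(z, a) = (a + z)/(23 + z)
(S - 151)*s(2, 23) = (6*sqrt(6) - 151)*((23 + 2)/(23 + 2)) = (-151 + 6*sqrt(6))*(25/25) = (-151 + 6*sqrt(6))*((1/25)*25) = (-151 + 6*sqrt(6))*1 = -151 + 6*sqrt(6)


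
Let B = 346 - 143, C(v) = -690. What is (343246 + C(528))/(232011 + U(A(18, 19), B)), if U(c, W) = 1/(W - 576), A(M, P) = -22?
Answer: 63886694/43270051 ≈ 1.4765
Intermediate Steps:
B = 203
U(c, W) = 1/(-576 + W)
(343246 + C(528))/(232011 + U(A(18, 19), B)) = (343246 - 690)/(232011 + 1/(-576 + 203)) = 342556/(232011 + 1/(-373)) = 342556/(232011 - 1/373) = 342556/(86540102/373) = 342556*(373/86540102) = 63886694/43270051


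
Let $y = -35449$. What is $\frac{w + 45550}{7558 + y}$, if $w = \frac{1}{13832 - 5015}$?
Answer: $- \frac{401614351}{245914947} \approx -1.6331$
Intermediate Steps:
$w = \frac{1}{8817} \approx 0.00011342$
$\frac{w + 45550}{7558 + y} = \frac{\frac{1}{8817} + 45550}{7558 - 35449} = \frac{401614351}{8817 \left(-27891\right)} = \frac{401614351}{8817} \left(- \frac{1}{27891}\right) = - \frac{401614351}{245914947}$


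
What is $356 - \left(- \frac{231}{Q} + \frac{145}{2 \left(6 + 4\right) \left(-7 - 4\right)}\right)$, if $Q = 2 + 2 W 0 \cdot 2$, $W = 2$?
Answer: $\frac{20775}{44} \approx 472.16$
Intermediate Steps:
$Q = 2$ ($Q = 2 + 2 \cdot 2 \cdot 0 \cdot 2 = 2 + 4 \cdot 0 \cdot 2 = 2 + 0 \cdot 2 = 2 + 0 = 2$)
$356 - \left(- \frac{231}{Q} + \frac{145}{2 \left(6 + 4\right) \left(-7 - 4\right)}\right) = 356 - \left(- \frac{231}{2} + \frac{145}{2 \left(6 + 4\right) \left(-7 - 4\right)}\right) = 356 - \left(\left(-231\right) \frac{1}{2} + \frac{145}{2 \cdot 10 \left(-11\right)}\right) = 356 - \left(- \frac{231}{2} + \frac{145}{20 \left(-11\right)}\right) = 356 - \left(- \frac{231}{2} + \frac{145}{-220}\right) = 356 - \left(- \frac{231}{2} + 145 \left(- \frac{1}{220}\right)\right) = 356 - \left(- \frac{231}{2} - \frac{29}{44}\right) = 356 - - \frac{5111}{44} = 356 + \frac{5111}{44} = \frac{20775}{44}$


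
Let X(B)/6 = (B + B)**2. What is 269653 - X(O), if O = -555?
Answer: -7122947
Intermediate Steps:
X(B) = 24*B**2 (X(B) = 6*(B + B)**2 = 6*(2*B)**2 = 6*(4*B**2) = 24*B**2)
269653 - X(O) = 269653 - 24*(-555)**2 = 269653 - 24*308025 = 269653 - 1*7392600 = 269653 - 7392600 = -7122947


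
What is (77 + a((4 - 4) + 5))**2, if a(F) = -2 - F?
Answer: 4900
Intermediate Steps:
(77 + a((4 - 4) + 5))**2 = (77 + (-2 - ((4 - 4) + 5)))**2 = (77 + (-2 - (0 + 5)))**2 = (77 + (-2 - 1*5))**2 = (77 + (-2 - 5))**2 = (77 - 7)**2 = 70**2 = 4900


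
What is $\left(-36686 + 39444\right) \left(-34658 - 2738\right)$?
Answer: $-103138168$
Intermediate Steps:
$\left(-36686 + 39444\right) \left(-34658 - 2738\right) = 2758 \left(-37396\right) = -103138168$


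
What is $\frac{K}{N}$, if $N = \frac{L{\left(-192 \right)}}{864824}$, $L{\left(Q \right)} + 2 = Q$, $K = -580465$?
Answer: $\frac{251000031580}{97} \approx 2.5876 \cdot 10^{9}$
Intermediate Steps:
$L{\left(Q \right)} = -2 + Q$
$N = - \frac{97}{432412}$ ($N = \frac{-2 - 192}{864824} = \left(-194\right) \frac{1}{864824} = - \frac{97}{432412} \approx -0.00022432$)
$\frac{K}{N} = - \frac{580465}{- \frac{97}{432412}} = \left(-580465\right) \left(- \frac{432412}{97}\right) = \frac{251000031580}{97}$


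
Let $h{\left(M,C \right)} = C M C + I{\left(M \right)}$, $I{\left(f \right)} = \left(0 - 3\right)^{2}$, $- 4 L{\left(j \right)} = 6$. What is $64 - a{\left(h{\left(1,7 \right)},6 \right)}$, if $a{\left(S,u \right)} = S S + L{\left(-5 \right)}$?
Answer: $- \frac{6597}{2} \approx -3298.5$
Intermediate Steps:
$L{\left(j \right)} = - \frac{3}{2}$ ($L{\left(j \right)} = \left(- \frac{1}{4}\right) 6 = - \frac{3}{2}$)
$I{\left(f \right)} = 9$ ($I{\left(f \right)} = \left(-3\right)^{2} = 9$)
$h{\left(M,C \right)} = 9 + M C^{2}$ ($h{\left(M,C \right)} = C M C + 9 = M C^{2} + 9 = 9 + M C^{2}$)
$a{\left(S,u \right)} = - \frac{3}{2} + S^{2}$ ($a{\left(S,u \right)} = S S - \frac{3}{2} = S^{2} - \frac{3}{2} = - \frac{3}{2} + S^{2}$)
$64 - a{\left(h{\left(1,7 \right)},6 \right)} = 64 - \left(- \frac{3}{2} + \left(9 + 1 \cdot 7^{2}\right)^{2}\right) = 64 - \left(- \frac{3}{2} + \left(9 + 1 \cdot 49\right)^{2}\right) = 64 - \left(- \frac{3}{2} + \left(9 + 49\right)^{2}\right) = 64 - \left(- \frac{3}{2} + 58^{2}\right) = 64 - \left(- \frac{3}{2} + 3364\right) = 64 - \frac{6725}{2} = - \frac{6597}{2}$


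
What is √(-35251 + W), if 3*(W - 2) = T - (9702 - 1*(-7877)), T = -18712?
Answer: I*√47346 ≈ 217.59*I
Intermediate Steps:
W = -12095 (W = 2 + (-18712 - (9702 - 1*(-7877)))/3 = 2 + (-18712 - (9702 + 7877))/3 = 2 + (-18712 - 1*17579)/3 = 2 + (-18712 - 17579)/3 = 2 + (⅓)*(-36291) = 2 - 12097 = -12095)
√(-35251 + W) = √(-35251 - 12095) = √(-47346) = I*√47346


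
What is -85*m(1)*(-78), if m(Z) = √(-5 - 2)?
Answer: 6630*I*√7 ≈ 17541.0*I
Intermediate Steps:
m(Z) = I*√7 (m(Z) = √(-7) = I*√7)
-85*m(1)*(-78) = -85*I*√7*(-78) = 6630*I*√7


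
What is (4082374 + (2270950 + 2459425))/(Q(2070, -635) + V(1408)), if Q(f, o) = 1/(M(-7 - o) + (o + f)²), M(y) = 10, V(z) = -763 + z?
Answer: 789022660305/57748112 ≈ 13663.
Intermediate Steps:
Q(f, o) = 1/(10 + (f + o)²) (Q(f, o) = 1/(10 + (o + f)²) = 1/(10 + (f + o)²))
(4082374 + (2270950 + 2459425))/(Q(2070, -635) + V(1408)) = (4082374 + (2270950 + 2459425))/(1/(10 + (2070 - 635)²) + (-763 + 1408)) = (4082374 + 4730375)/(1/(10 + 1435²) + 645) = 8812749/(1/(10 + 2059225) + 645) = 8812749/(1/2059235 + 645) = 8812749/(1328206576/2059235) = 8812749*(2059235/1328206576) = 789022660305/57748112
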